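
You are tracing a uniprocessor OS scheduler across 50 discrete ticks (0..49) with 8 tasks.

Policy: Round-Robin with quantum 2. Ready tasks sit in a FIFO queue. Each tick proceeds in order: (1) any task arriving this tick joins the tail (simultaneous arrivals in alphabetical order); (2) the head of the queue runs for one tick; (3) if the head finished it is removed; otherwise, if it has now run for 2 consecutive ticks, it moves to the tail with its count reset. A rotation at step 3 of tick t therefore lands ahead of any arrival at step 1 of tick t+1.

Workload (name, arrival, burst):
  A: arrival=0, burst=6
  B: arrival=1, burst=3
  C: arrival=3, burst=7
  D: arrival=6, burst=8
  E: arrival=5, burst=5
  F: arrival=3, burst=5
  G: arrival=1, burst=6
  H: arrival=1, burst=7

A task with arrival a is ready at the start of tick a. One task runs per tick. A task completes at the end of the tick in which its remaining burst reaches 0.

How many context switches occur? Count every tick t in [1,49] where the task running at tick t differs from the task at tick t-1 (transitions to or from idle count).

t=0: queue=[A] q_used=0 → run A
t=1: queue=[A,B,G,H] q_used=1 → run A
t=2: queue=[B,G,H,A] q_used=0 → run B
t=3: queue=[B,G,H,A,C,F] q_used=1 → run B
t=4: queue=[G,H,A,C,F,B] q_used=0 → run G
t=5: queue=[G,H,A,C,F,B,E] q_used=1 → run G
t=6: queue=[H,A,C,F,B,E,G,D] q_used=0 → run H
t=7: queue=[H,A,C,F,B,E,G,D] q_used=1 → run H
t=8: queue=[A,C,F,B,E,G,D,H] q_used=0 → run A
t=9: queue=[A,C,F,B,E,G,D,H] q_used=1 → run A
t=10: queue=[C,F,B,E,G,D,H,A] q_used=0 → run C
t=11: queue=[C,F,B,E,G,D,H,A] q_used=1 → run C
t=12: queue=[F,B,E,G,D,H,A,C] q_used=0 → run F
t=13: queue=[F,B,E,G,D,H,A,C] q_used=1 → run F
t=14: queue=[B,E,G,D,H,A,C,F] q_used=0 → run B
t=15: queue=[E,G,D,H,A,C,F] q_used=0 → run E
t=16: queue=[E,G,D,H,A,C,F] q_used=1 → run E
t=17: queue=[G,D,H,A,C,F,E] q_used=0 → run G
t=18: queue=[G,D,H,A,C,F,E] q_used=1 → run G
t=19: queue=[D,H,A,C,F,E,G] q_used=0 → run D
t=20: queue=[D,H,A,C,F,E,G] q_used=1 → run D
t=21: queue=[H,A,C,F,E,G,D] q_used=0 → run H
t=22: queue=[H,A,C,F,E,G,D] q_used=1 → run H
t=23: queue=[A,C,F,E,G,D,H] q_used=0 → run A
t=24: queue=[A,C,F,E,G,D,H] q_used=1 → run A
t=25: queue=[C,F,E,G,D,H] q_used=0 → run C
t=26: queue=[C,F,E,G,D,H] q_used=1 → run C
t=27: queue=[F,E,G,D,H,C] q_used=0 → run F
t=28: queue=[F,E,G,D,H,C] q_used=1 → run F
t=29: queue=[E,G,D,H,C,F] q_used=0 → run E
t=30: queue=[E,G,D,H,C,F] q_used=1 → run E
t=31: queue=[G,D,H,C,F,E] q_used=0 → run G
t=32: queue=[G,D,H,C,F,E] q_used=1 → run G
t=33: queue=[D,H,C,F,E] q_used=0 → run D
t=34: queue=[D,H,C,F,E] q_used=1 → run D
t=35: queue=[H,C,F,E,D] q_used=0 → run H
t=36: queue=[H,C,F,E,D] q_used=1 → run H
t=37: queue=[C,F,E,D,H] q_used=0 → run C
t=38: queue=[C,F,E,D,H] q_used=1 → run C
t=39: queue=[F,E,D,H,C] q_used=0 → run F
t=40: queue=[E,D,H,C] q_used=0 → run E
t=41: queue=[D,H,C] q_used=0 → run D
t=42: queue=[D,H,C] q_used=1 → run D
t=43: queue=[H,C,D] q_used=0 → run H
t=44: queue=[C,D] q_used=0 → run C
t=45: queue=[D] q_used=0 → run D
t=46: queue=[D] q_used=1 → run D
t=47: (idle)
t=48: (idle)
t=49: (idle)

context switches = 26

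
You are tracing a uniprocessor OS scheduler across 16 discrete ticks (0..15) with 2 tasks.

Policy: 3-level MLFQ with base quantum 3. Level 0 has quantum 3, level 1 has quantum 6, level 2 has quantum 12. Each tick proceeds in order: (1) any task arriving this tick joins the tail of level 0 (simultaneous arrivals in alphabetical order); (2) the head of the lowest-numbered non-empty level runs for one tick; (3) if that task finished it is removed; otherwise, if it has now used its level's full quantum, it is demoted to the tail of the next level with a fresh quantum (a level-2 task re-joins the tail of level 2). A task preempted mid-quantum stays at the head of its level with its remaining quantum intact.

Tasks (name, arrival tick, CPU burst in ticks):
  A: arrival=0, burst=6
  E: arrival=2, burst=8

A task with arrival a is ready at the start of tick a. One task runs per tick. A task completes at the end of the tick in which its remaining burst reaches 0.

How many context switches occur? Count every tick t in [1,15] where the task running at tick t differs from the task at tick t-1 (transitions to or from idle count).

context switches = 4

t=0: L0/L1/L2 = A/-/- → run A
t=1: L0/L1/L2 = A/-/- → run A
t=2: L0/L1/L2 = AE/-/- → run A
t=3: L0/L1/L2 = E/A/- → run E
t=4: L0/L1/L2 = E/A/- → run E
t=5: L0/L1/L2 = E/A/- → run E
t=6: L0/L1/L2 = -/AE/- → run A
t=7: L0/L1/L2 = -/AE/- → run A
t=8: L0/L1/L2 = -/AE/- → run A
t=9: L0/L1/L2 = -/E/- → run E
t=10: L0/L1/L2 = -/E/- → run E
t=11: L0/L1/L2 = -/E/- → run E
t=12: L0/L1/L2 = -/E/- → run E
t=13: L0/L1/L2 = -/E/- → run E
t=14: (idle)
t=15: (idle)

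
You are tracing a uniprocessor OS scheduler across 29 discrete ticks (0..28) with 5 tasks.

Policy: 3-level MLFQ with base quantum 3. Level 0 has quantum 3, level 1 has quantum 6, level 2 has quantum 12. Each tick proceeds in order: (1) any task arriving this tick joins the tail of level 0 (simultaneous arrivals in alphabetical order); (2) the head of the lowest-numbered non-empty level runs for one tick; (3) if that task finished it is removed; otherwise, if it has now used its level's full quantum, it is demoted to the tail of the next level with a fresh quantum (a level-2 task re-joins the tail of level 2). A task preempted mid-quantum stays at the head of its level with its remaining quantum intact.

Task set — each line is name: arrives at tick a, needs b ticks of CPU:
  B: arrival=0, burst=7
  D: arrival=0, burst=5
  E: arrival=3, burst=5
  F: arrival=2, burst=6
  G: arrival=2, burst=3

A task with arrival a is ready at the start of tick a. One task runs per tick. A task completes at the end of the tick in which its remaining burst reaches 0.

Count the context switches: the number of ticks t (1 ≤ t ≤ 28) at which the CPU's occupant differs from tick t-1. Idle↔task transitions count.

t=0: L0/L1/L2 = BD/-/- → run B
t=1: L0/L1/L2 = BD/-/- → run B
t=2: L0/L1/L2 = BDFG/-/- → run B
t=3: L0/L1/L2 = DFGE/B/- → run D
t=4: L0/L1/L2 = DFGE/B/- → run D
t=5: L0/L1/L2 = DFGE/B/- → run D
t=6: L0/L1/L2 = FGE/BD/- → run F
t=7: L0/L1/L2 = FGE/BD/- → run F
t=8: L0/L1/L2 = FGE/BD/- → run F
t=9: L0/L1/L2 = GE/BDF/- → run G
t=10: L0/L1/L2 = GE/BDF/- → run G
t=11: L0/L1/L2 = GE/BDF/- → run G
t=12: L0/L1/L2 = E/BDF/- → run E
t=13: L0/L1/L2 = E/BDF/- → run E
t=14: L0/L1/L2 = E/BDF/- → run E
t=15: L0/L1/L2 = -/BDFE/- → run B
t=16: L0/L1/L2 = -/BDFE/- → run B
t=17: L0/L1/L2 = -/BDFE/- → run B
t=18: L0/L1/L2 = -/BDFE/- → run B
t=19: L0/L1/L2 = -/DFE/- → run D
t=20: L0/L1/L2 = -/DFE/- → run D
t=21: L0/L1/L2 = -/FE/- → run F
t=22: L0/L1/L2 = -/FE/- → run F
t=23: L0/L1/L2 = -/FE/- → run F
t=24: L0/L1/L2 = -/E/- → run E
t=25: L0/L1/L2 = -/E/- → run E
t=26: (idle)
t=27: (idle)
t=28: (idle)

context switches = 9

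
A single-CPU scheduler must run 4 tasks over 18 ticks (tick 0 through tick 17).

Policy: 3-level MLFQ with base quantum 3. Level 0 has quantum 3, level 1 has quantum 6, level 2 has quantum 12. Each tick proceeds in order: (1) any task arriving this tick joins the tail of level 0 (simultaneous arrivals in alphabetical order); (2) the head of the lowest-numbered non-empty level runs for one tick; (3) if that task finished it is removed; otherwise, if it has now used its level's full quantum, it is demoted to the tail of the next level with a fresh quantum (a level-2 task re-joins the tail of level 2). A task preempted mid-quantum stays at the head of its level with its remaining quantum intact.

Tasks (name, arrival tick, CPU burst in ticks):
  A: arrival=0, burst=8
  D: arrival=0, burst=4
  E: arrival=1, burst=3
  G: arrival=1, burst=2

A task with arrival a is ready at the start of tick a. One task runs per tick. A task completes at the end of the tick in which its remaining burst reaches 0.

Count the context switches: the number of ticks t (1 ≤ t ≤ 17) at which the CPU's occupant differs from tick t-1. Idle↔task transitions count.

context switches = 6

t=0: L0/L1/L2 = AD/-/- → run A
t=1: L0/L1/L2 = ADEG/-/- → run A
t=2: L0/L1/L2 = ADEG/-/- → run A
t=3: L0/L1/L2 = DEG/A/- → run D
t=4: L0/L1/L2 = DEG/A/- → run D
t=5: L0/L1/L2 = DEG/A/- → run D
t=6: L0/L1/L2 = EG/AD/- → run E
t=7: L0/L1/L2 = EG/AD/- → run E
t=8: L0/L1/L2 = EG/AD/- → run E
t=9: L0/L1/L2 = G/AD/- → run G
t=10: L0/L1/L2 = G/AD/- → run G
t=11: L0/L1/L2 = -/AD/- → run A
t=12: L0/L1/L2 = -/AD/- → run A
t=13: L0/L1/L2 = -/AD/- → run A
t=14: L0/L1/L2 = -/AD/- → run A
t=15: L0/L1/L2 = -/AD/- → run A
t=16: L0/L1/L2 = -/D/- → run D
t=17: (idle)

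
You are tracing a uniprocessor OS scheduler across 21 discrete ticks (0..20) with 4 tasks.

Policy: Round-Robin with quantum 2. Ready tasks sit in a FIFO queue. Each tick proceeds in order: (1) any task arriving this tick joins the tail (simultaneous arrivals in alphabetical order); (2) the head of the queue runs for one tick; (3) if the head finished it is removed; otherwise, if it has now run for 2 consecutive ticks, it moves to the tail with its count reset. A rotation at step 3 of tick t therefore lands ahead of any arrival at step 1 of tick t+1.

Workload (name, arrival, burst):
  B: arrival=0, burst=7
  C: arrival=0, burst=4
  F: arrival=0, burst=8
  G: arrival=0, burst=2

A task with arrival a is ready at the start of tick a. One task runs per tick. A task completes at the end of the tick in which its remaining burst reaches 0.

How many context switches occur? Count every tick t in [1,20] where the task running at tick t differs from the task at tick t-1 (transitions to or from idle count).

context switches = 10

t=0: queue=[B,C,F,G] q_used=0 → run B
t=1: queue=[B,C,F,G] q_used=1 → run B
t=2: queue=[C,F,G,B] q_used=0 → run C
t=3: queue=[C,F,G,B] q_used=1 → run C
t=4: queue=[F,G,B,C] q_used=0 → run F
t=5: queue=[F,G,B,C] q_used=1 → run F
t=6: queue=[G,B,C,F] q_used=0 → run G
t=7: queue=[G,B,C,F] q_used=1 → run G
t=8: queue=[B,C,F] q_used=0 → run B
t=9: queue=[B,C,F] q_used=1 → run B
t=10: queue=[C,F,B] q_used=0 → run C
t=11: queue=[C,F,B] q_used=1 → run C
t=12: queue=[F,B] q_used=0 → run F
t=13: queue=[F,B] q_used=1 → run F
t=14: queue=[B,F] q_used=0 → run B
t=15: queue=[B,F] q_used=1 → run B
t=16: queue=[F,B] q_used=0 → run F
t=17: queue=[F,B] q_used=1 → run F
t=18: queue=[B,F] q_used=0 → run B
t=19: queue=[F] q_used=0 → run F
t=20: queue=[F] q_used=1 → run F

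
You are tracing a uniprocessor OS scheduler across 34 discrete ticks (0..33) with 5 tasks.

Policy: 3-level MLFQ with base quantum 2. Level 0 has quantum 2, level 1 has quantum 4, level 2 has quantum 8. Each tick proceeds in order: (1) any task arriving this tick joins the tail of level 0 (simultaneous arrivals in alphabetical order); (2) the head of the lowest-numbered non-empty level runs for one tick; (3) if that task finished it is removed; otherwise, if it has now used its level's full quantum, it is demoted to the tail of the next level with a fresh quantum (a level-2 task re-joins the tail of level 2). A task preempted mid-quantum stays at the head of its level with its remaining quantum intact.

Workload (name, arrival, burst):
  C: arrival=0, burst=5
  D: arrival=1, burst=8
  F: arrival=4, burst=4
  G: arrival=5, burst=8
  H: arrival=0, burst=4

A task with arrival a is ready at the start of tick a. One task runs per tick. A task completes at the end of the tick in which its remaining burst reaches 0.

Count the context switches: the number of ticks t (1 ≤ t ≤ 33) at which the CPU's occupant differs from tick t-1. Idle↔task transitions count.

t=0: L0/L1/L2 = CH/-/- → run C
t=1: L0/L1/L2 = CHD/-/- → run C
t=2: L0/L1/L2 = HD/C/- → run H
t=3: L0/L1/L2 = HD/C/- → run H
t=4: L0/L1/L2 = DF/CH/- → run D
t=5: L0/L1/L2 = DFG/CH/- → run D
t=6: L0/L1/L2 = FG/CHD/- → run F
t=7: L0/L1/L2 = FG/CHD/- → run F
t=8: L0/L1/L2 = G/CHDF/- → run G
t=9: L0/L1/L2 = G/CHDF/- → run G
t=10: L0/L1/L2 = -/CHDFG/- → run C
t=11: L0/L1/L2 = -/CHDFG/- → run C
t=12: L0/L1/L2 = -/CHDFG/- → run C
t=13: L0/L1/L2 = -/HDFG/- → run H
t=14: L0/L1/L2 = -/HDFG/- → run H
t=15: L0/L1/L2 = -/DFG/- → run D
t=16: L0/L1/L2 = -/DFG/- → run D
t=17: L0/L1/L2 = -/DFG/- → run D
t=18: L0/L1/L2 = -/DFG/- → run D
t=19: L0/L1/L2 = -/FG/D → run F
t=20: L0/L1/L2 = -/FG/D → run F
t=21: L0/L1/L2 = -/G/D → run G
t=22: L0/L1/L2 = -/G/D → run G
t=23: L0/L1/L2 = -/G/D → run G
t=24: L0/L1/L2 = -/G/D → run G
t=25: L0/L1/L2 = -/-/DG → run D
t=26: L0/L1/L2 = -/-/DG → run D
t=27: L0/L1/L2 = -/-/G → run G
t=28: L0/L1/L2 = -/-/G → run G
t=29: (idle)
t=30: (idle)
t=31: (idle)
t=32: (idle)
t=33: (idle)

context switches = 12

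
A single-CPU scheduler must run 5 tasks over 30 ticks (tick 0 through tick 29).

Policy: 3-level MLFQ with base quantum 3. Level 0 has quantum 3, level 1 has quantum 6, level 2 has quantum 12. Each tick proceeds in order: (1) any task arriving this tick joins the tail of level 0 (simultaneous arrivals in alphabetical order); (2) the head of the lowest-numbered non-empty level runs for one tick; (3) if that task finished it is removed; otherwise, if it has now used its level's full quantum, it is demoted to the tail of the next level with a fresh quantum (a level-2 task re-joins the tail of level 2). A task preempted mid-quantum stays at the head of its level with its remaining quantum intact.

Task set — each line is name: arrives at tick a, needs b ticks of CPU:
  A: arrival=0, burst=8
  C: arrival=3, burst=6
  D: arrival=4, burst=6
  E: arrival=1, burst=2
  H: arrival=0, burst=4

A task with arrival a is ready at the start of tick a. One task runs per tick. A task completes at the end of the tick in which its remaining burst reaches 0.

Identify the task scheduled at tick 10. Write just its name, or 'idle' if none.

t=0: L0/L1/L2 = AH/-/- → run A
t=1: L0/L1/L2 = AHE/-/- → run A
t=2: L0/L1/L2 = AHE/-/- → run A
t=3: L0/L1/L2 = HEC/A/- → run H
t=4: L0/L1/L2 = HECD/A/- → run H
t=5: L0/L1/L2 = HECD/A/- → run H
t=6: L0/L1/L2 = ECD/AH/- → run E
t=7: L0/L1/L2 = ECD/AH/- → run E
t=8: L0/L1/L2 = CD/AH/- → run C
t=9: L0/L1/L2 = CD/AH/- → run C
t=10: L0/L1/L2 = CD/AH/- → run C
t=11: L0/L1/L2 = D/AHC/- → run D
t=12: L0/L1/L2 = D/AHC/- → run D
t=13: L0/L1/L2 = D/AHC/- → run D
t=14: L0/L1/L2 = -/AHCD/- → run A
t=15: L0/L1/L2 = -/AHCD/- → run A
t=16: L0/L1/L2 = -/AHCD/- → run A
t=17: L0/L1/L2 = -/AHCD/- → run A
t=18: L0/L1/L2 = -/AHCD/- → run A
t=19: L0/L1/L2 = -/HCD/- → run H
t=20: L0/L1/L2 = -/CD/- → run C
t=21: L0/L1/L2 = -/CD/- → run C
t=22: L0/L1/L2 = -/CD/- → run C
t=23: L0/L1/L2 = -/D/- → run D
t=24: L0/L1/L2 = -/D/- → run D
t=25: L0/L1/L2 = -/D/- → run D
t=26: (idle)
t=27: (idle)
t=28: (idle)
t=29: (idle)

running at tick 10 = C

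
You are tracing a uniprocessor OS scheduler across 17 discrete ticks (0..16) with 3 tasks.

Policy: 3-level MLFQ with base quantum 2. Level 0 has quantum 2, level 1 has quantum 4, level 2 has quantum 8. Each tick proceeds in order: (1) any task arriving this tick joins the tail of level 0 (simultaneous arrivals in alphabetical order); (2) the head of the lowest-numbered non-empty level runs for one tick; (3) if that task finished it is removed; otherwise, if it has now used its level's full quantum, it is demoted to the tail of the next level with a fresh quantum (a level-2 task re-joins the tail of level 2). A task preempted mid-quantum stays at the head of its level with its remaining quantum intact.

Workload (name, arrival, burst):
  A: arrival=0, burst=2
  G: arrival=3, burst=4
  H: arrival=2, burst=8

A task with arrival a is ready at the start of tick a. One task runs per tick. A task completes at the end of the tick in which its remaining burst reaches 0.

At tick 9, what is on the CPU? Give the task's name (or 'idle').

t=0: L0/L1/L2 = A/-/- → run A
t=1: L0/L1/L2 = A/-/- → run A
t=2: L0/L1/L2 = H/-/- → run H
t=3: L0/L1/L2 = HG/-/- → run H
t=4: L0/L1/L2 = G/H/- → run G
t=5: L0/L1/L2 = G/H/- → run G
t=6: L0/L1/L2 = -/HG/- → run H
t=7: L0/L1/L2 = -/HG/- → run H
t=8: L0/L1/L2 = -/HG/- → run H
t=9: L0/L1/L2 = -/HG/- → run H
t=10: L0/L1/L2 = -/G/H → run G
t=11: L0/L1/L2 = -/G/H → run G
t=12: L0/L1/L2 = -/-/H → run H
t=13: L0/L1/L2 = -/-/H → run H
t=14: (idle)
t=15: (idle)
t=16: (idle)

running at tick 9 = H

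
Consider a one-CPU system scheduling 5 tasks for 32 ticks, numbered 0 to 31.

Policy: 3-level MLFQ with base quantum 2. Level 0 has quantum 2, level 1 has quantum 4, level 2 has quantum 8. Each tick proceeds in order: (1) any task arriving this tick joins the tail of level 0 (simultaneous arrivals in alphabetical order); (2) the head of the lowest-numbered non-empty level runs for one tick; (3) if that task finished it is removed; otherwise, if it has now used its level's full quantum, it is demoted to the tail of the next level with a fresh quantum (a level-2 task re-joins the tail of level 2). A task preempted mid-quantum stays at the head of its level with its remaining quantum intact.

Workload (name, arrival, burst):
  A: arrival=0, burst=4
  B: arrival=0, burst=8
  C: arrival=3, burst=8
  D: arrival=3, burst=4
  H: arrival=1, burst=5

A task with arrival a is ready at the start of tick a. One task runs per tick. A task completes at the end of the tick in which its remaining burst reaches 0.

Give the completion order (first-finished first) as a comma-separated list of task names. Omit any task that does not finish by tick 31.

completion order = A, H, D, B, C

t=0: L0/L1/L2 = AB/-/- → run A
t=1: L0/L1/L2 = ABH/-/- → run A
t=2: L0/L1/L2 = BH/A/- → run B
t=3: L0/L1/L2 = BHCD/A/- → run B
t=4: L0/L1/L2 = HCD/AB/- → run H
t=5: L0/L1/L2 = HCD/AB/- → run H
t=6: L0/L1/L2 = CD/ABH/- → run C
t=7: L0/L1/L2 = CD/ABH/- → run C
t=8: L0/L1/L2 = D/ABHC/- → run D
t=9: L0/L1/L2 = D/ABHC/- → run D
t=10: L0/L1/L2 = -/ABHCD/- → run A
t=11: L0/L1/L2 = -/ABHCD/- → run A
t=12: L0/L1/L2 = -/BHCD/- → run B
t=13: L0/L1/L2 = -/BHCD/- → run B
t=14: L0/L1/L2 = -/BHCD/- → run B
t=15: L0/L1/L2 = -/BHCD/- → run B
t=16: L0/L1/L2 = -/HCD/B → run H
t=17: L0/L1/L2 = -/HCD/B → run H
t=18: L0/L1/L2 = -/HCD/B → run H
t=19: L0/L1/L2 = -/CD/B → run C
t=20: L0/L1/L2 = -/CD/B → run C
t=21: L0/L1/L2 = -/CD/B → run C
t=22: L0/L1/L2 = -/CD/B → run C
t=23: L0/L1/L2 = -/D/BC → run D
t=24: L0/L1/L2 = -/D/BC → run D
t=25: L0/L1/L2 = -/-/BC → run B
t=26: L0/L1/L2 = -/-/BC → run B
t=27: L0/L1/L2 = -/-/C → run C
t=28: L0/L1/L2 = -/-/C → run C
t=29: (idle)
t=30: (idle)
t=31: (idle)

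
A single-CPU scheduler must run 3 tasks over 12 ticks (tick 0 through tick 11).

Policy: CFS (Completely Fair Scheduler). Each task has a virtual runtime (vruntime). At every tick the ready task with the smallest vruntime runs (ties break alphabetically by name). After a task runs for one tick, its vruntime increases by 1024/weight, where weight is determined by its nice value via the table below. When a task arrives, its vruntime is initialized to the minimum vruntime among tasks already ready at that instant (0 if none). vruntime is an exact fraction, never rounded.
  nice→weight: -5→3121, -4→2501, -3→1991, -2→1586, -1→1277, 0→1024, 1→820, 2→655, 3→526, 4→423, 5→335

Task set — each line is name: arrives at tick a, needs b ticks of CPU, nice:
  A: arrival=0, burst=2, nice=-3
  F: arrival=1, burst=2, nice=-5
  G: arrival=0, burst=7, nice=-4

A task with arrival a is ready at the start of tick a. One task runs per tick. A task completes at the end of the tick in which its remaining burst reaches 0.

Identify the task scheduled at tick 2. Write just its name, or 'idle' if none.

running at tick 2 = G

t=0: vr[A=0 G=0] → run A
t=1: vr[A=1024/1991 F=0 G=0] → run F
t=2: vr[A=1024/1991 F=1024/3121 G=0] → run G
t=3: vr[A=1024/1991 F=1024/3121 G=1024/2501] → run F
t=4: vr[A=1024/1991 G=1024/2501] → run G
t=5: vr[A=1024/1991 G=2048/2501] → run A
t=6: vr[G=2048/2501] → run G
t=7: vr[G=3072/2501] → run G
t=8: vr[G=4096/2501] → run G
t=9: vr[G=5120/2501] → run G
t=10: vr[G=6144/2501] → run G
t=11: (idle)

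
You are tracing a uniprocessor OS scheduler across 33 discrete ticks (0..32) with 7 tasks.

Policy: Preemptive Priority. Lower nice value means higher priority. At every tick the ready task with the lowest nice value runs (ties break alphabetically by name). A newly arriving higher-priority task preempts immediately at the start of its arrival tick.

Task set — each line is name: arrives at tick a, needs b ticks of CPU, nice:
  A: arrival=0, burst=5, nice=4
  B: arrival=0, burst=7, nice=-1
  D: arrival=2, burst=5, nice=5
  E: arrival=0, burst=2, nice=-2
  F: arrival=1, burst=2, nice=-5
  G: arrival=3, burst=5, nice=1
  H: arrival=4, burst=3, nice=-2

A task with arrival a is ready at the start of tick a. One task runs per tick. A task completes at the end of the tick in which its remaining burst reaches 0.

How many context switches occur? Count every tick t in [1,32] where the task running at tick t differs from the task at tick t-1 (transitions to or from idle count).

context switches = 8

t=0: ready={A,B,E} → run E
t=1: ready={A,B,E,F} → run F
t=2: ready={A,B,D,E,F} → run F
t=3: ready={A,B,D,E,G} → run E
t=4: ready={A,B,D,G,H} → run H
t=5: ready={A,B,D,G,H} → run H
t=6: ready={A,B,D,G,H} → run H
t=7: ready={A,B,D,G} → run B
t=8: ready={A,B,D,G} → run B
t=9: ready={A,B,D,G} → run B
t=10: ready={A,B,D,G} → run B
t=11: ready={A,B,D,G} → run B
t=12: ready={A,B,D,G} → run B
t=13: ready={A,B,D,G} → run B
t=14: ready={A,D,G} → run G
t=15: ready={A,D,G} → run G
t=16: ready={A,D,G} → run G
t=17: ready={A,D,G} → run G
t=18: ready={A,D,G} → run G
t=19: ready={A,D} → run A
t=20: ready={A,D} → run A
t=21: ready={A,D} → run A
t=22: ready={A,D} → run A
t=23: ready={A,D} → run A
t=24: ready={D} → run D
t=25: ready={D} → run D
t=26: ready={D} → run D
t=27: ready={D} → run D
t=28: ready={D} → run D
t=29: (idle)
t=30: (idle)
t=31: (idle)
t=32: (idle)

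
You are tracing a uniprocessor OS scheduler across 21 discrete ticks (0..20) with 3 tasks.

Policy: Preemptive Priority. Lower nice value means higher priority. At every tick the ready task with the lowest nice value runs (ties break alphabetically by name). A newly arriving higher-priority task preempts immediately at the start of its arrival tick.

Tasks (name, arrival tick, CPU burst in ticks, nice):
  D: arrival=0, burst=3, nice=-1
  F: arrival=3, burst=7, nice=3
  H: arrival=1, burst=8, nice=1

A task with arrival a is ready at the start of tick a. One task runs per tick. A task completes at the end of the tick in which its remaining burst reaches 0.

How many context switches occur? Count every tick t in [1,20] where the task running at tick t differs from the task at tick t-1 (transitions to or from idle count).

context switches = 3

t=0: ready={D} → run D
t=1: ready={D,H} → run D
t=2: ready={D,H} → run D
t=3: ready={F,H} → run H
t=4: ready={F,H} → run H
t=5: ready={F,H} → run H
t=6: ready={F,H} → run H
t=7: ready={F,H} → run H
t=8: ready={F,H} → run H
t=9: ready={F,H} → run H
t=10: ready={F,H} → run H
t=11: ready={F} → run F
t=12: ready={F} → run F
t=13: ready={F} → run F
t=14: ready={F} → run F
t=15: ready={F} → run F
t=16: ready={F} → run F
t=17: ready={F} → run F
t=18: (idle)
t=19: (idle)
t=20: (idle)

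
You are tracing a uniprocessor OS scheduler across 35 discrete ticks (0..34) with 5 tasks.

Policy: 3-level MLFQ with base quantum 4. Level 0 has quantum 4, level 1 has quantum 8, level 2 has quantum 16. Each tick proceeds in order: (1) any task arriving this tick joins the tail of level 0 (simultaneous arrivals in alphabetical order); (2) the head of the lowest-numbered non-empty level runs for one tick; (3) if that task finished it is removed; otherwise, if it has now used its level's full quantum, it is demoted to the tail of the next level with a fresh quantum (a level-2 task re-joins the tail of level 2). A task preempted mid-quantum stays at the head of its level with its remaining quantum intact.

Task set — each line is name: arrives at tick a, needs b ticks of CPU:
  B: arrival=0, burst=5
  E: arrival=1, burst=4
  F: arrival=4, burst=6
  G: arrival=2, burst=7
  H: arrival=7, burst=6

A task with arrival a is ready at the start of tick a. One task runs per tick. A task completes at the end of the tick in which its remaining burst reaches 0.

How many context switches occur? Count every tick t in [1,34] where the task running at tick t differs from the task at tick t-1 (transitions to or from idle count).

t=0: L0/L1/L2 = B/-/- → run B
t=1: L0/L1/L2 = BE/-/- → run B
t=2: L0/L1/L2 = BEG/-/- → run B
t=3: L0/L1/L2 = BEG/-/- → run B
t=4: L0/L1/L2 = EGF/B/- → run E
t=5: L0/L1/L2 = EGF/B/- → run E
t=6: L0/L1/L2 = EGF/B/- → run E
t=7: L0/L1/L2 = EGFH/B/- → run E
t=8: L0/L1/L2 = GFH/B/- → run G
t=9: L0/L1/L2 = GFH/B/- → run G
t=10: L0/L1/L2 = GFH/B/- → run G
t=11: L0/L1/L2 = GFH/B/- → run G
t=12: L0/L1/L2 = FH/BG/- → run F
t=13: L0/L1/L2 = FH/BG/- → run F
t=14: L0/L1/L2 = FH/BG/- → run F
t=15: L0/L1/L2 = FH/BG/- → run F
t=16: L0/L1/L2 = H/BGF/- → run H
t=17: L0/L1/L2 = H/BGF/- → run H
t=18: L0/L1/L2 = H/BGF/- → run H
t=19: L0/L1/L2 = H/BGF/- → run H
t=20: L0/L1/L2 = -/BGFH/- → run B
t=21: L0/L1/L2 = -/GFH/- → run G
t=22: L0/L1/L2 = -/GFH/- → run G
t=23: L0/L1/L2 = -/GFH/- → run G
t=24: L0/L1/L2 = -/FH/- → run F
t=25: L0/L1/L2 = -/FH/- → run F
t=26: L0/L1/L2 = -/H/- → run H
t=27: L0/L1/L2 = -/H/- → run H
t=28: (idle)
t=29: (idle)
t=30: (idle)
t=31: (idle)
t=32: (idle)
t=33: (idle)
t=34: (idle)

context switches = 9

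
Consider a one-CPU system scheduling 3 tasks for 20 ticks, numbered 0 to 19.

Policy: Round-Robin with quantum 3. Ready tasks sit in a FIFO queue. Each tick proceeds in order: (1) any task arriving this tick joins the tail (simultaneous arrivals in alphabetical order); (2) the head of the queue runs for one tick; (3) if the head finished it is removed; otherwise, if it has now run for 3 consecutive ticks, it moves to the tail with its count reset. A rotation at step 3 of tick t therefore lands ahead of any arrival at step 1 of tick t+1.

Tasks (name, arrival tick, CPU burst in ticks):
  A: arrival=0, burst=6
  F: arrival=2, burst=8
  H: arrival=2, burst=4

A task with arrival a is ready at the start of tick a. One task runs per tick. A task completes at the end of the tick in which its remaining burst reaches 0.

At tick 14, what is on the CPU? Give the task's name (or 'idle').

t=0: queue=[A] q_used=0 → run A
t=1: queue=[A] q_used=1 → run A
t=2: queue=[A,F,H] q_used=2 → run A
t=3: queue=[F,H,A] q_used=0 → run F
t=4: queue=[F,H,A] q_used=1 → run F
t=5: queue=[F,H,A] q_used=2 → run F
t=6: queue=[H,A,F] q_used=0 → run H
t=7: queue=[H,A,F] q_used=1 → run H
t=8: queue=[H,A,F] q_used=2 → run H
t=9: queue=[A,F,H] q_used=0 → run A
t=10: queue=[A,F,H] q_used=1 → run A
t=11: queue=[A,F,H] q_used=2 → run A
t=12: queue=[F,H] q_used=0 → run F
t=13: queue=[F,H] q_used=1 → run F
t=14: queue=[F,H] q_used=2 → run F
t=15: queue=[H,F] q_used=0 → run H
t=16: queue=[F] q_used=0 → run F
t=17: queue=[F] q_used=1 → run F
t=18: (idle)
t=19: (idle)

running at tick 14 = F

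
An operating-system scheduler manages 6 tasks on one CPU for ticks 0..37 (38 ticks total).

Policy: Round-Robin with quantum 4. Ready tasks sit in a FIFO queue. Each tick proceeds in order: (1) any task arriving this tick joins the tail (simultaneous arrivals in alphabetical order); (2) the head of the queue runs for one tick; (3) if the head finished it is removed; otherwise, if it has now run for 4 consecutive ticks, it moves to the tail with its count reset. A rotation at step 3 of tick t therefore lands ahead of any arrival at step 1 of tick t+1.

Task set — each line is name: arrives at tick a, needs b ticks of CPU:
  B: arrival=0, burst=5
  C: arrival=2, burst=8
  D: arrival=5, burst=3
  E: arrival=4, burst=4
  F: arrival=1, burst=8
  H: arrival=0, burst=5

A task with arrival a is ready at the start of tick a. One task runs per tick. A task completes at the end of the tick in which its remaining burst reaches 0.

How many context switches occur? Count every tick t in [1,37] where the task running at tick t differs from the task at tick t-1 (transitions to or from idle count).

t=0: queue=[B,H] q_used=0 → run B
t=1: queue=[B,H,F] q_used=1 → run B
t=2: queue=[B,H,F,C] q_used=2 → run B
t=3: queue=[B,H,F,C] q_used=3 → run B
t=4: queue=[H,F,C,B,E] q_used=0 → run H
t=5: queue=[H,F,C,B,E,D] q_used=1 → run H
t=6: queue=[H,F,C,B,E,D] q_used=2 → run H
t=7: queue=[H,F,C,B,E,D] q_used=3 → run H
t=8: queue=[F,C,B,E,D,H] q_used=0 → run F
t=9: queue=[F,C,B,E,D,H] q_used=1 → run F
t=10: queue=[F,C,B,E,D,H] q_used=2 → run F
t=11: queue=[F,C,B,E,D,H] q_used=3 → run F
t=12: queue=[C,B,E,D,H,F] q_used=0 → run C
t=13: queue=[C,B,E,D,H,F] q_used=1 → run C
t=14: queue=[C,B,E,D,H,F] q_used=2 → run C
t=15: queue=[C,B,E,D,H,F] q_used=3 → run C
t=16: queue=[B,E,D,H,F,C] q_used=0 → run B
t=17: queue=[E,D,H,F,C] q_used=0 → run E
t=18: queue=[E,D,H,F,C] q_used=1 → run E
t=19: queue=[E,D,H,F,C] q_used=2 → run E
t=20: queue=[E,D,H,F,C] q_used=3 → run E
t=21: queue=[D,H,F,C] q_used=0 → run D
t=22: queue=[D,H,F,C] q_used=1 → run D
t=23: queue=[D,H,F,C] q_used=2 → run D
t=24: queue=[H,F,C] q_used=0 → run H
t=25: queue=[F,C] q_used=0 → run F
t=26: queue=[F,C] q_used=1 → run F
t=27: queue=[F,C] q_used=2 → run F
t=28: queue=[F,C] q_used=3 → run F
t=29: queue=[C] q_used=0 → run C
t=30: queue=[C] q_used=1 → run C
t=31: queue=[C] q_used=2 → run C
t=32: queue=[C] q_used=3 → run C
t=33: (idle)
t=34: (idle)
t=35: (idle)
t=36: (idle)
t=37: (idle)

context switches = 10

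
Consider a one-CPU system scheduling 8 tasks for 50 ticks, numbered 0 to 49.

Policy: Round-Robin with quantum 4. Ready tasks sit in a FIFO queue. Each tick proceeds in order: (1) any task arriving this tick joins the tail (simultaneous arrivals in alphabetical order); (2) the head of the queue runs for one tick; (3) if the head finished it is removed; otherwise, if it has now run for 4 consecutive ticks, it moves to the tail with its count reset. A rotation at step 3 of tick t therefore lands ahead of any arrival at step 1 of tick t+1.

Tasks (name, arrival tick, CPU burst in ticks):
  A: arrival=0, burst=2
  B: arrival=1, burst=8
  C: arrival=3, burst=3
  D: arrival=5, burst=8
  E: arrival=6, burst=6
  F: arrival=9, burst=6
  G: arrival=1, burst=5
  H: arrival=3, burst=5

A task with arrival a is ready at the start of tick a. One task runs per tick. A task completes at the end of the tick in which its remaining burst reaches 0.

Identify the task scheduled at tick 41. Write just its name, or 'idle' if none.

t=0: queue=[A] q_used=0 → run A
t=1: queue=[A,B,G] q_used=1 → run A
t=2: queue=[B,G] q_used=0 → run B
t=3: queue=[B,G,C,H] q_used=1 → run B
t=4: queue=[B,G,C,H] q_used=2 → run B
t=5: queue=[B,G,C,H,D] q_used=3 → run B
t=6: queue=[G,C,H,D,B,E] q_used=0 → run G
t=7: queue=[G,C,H,D,B,E] q_used=1 → run G
t=8: queue=[G,C,H,D,B,E] q_used=2 → run G
t=9: queue=[G,C,H,D,B,E,F] q_used=3 → run G
t=10: queue=[C,H,D,B,E,F,G] q_used=0 → run C
t=11: queue=[C,H,D,B,E,F,G] q_used=1 → run C
t=12: queue=[C,H,D,B,E,F,G] q_used=2 → run C
t=13: queue=[H,D,B,E,F,G] q_used=0 → run H
t=14: queue=[H,D,B,E,F,G] q_used=1 → run H
t=15: queue=[H,D,B,E,F,G] q_used=2 → run H
t=16: queue=[H,D,B,E,F,G] q_used=3 → run H
t=17: queue=[D,B,E,F,G,H] q_used=0 → run D
t=18: queue=[D,B,E,F,G,H] q_used=1 → run D
t=19: queue=[D,B,E,F,G,H] q_used=2 → run D
t=20: queue=[D,B,E,F,G,H] q_used=3 → run D
t=21: queue=[B,E,F,G,H,D] q_used=0 → run B
t=22: queue=[B,E,F,G,H,D] q_used=1 → run B
t=23: queue=[B,E,F,G,H,D] q_used=2 → run B
t=24: queue=[B,E,F,G,H,D] q_used=3 → run B
t=25: queue=[E,F,G,H,D] q_used=0 → run E
t=26: queue=[E,F,G,H,D] q_used=1 → run E
t=27: queue=[E,F,G,H,D] q_used=2 → run E
t=28: queue=[E,F,G,H,D] q_used=3 → run E
t=29: queue=[F,G,H,D,E] q_used=0 → run F
t=30: queue=[F,G,H,D,E] q_used=1 → run F
t=31: queue=[F,G,H,D,E] q_used=2 → run F
t=32: queue=[F,G,H,D,E] q_used=3 → run F
t=33: queue=[G,H,D,E,F] q_used=0 → run G
t=34: queue=[H,D,E,F] q_used=0 → run H
t=35: queue=[D,E,F] q_used=0 → run D
t=36: queue=[D,E,F] q_used=1 → run D
t=37: queue=[D,E,F] q_used=2 → run D
t=38: queue=[D,E,F] q_used=3 → run D
t=39: queue=[E,F] q_used=0 → run E
t=40: queue=[E,F] q_used=1 → run E
t=41: queue=[F] q_used=0 → run F
t=42: queue=[F] q_used=1 → run F
t=43: (idle)
t=44: (idle)
t=45: (idle)
t=46: (idle)
t=47: (idle)
t=48: (idle)
t=49: (idle)

running at tick 41 = F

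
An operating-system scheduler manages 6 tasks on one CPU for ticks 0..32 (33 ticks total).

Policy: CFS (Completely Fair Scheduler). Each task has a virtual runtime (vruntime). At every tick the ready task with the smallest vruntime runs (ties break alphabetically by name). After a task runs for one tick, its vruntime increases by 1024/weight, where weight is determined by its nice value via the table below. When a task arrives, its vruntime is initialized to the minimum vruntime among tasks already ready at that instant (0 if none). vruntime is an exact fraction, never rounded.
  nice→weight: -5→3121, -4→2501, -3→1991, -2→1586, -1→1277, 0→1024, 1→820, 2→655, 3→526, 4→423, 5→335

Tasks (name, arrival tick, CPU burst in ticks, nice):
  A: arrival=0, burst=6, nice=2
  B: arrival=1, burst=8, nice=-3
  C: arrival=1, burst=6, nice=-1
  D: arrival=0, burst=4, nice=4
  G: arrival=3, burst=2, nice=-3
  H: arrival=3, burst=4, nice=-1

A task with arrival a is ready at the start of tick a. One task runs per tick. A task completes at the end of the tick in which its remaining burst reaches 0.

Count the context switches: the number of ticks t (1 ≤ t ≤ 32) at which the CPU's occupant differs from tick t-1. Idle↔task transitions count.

context switches = 28

t=0: vr[A=0 D=0] → run A
t=1: vr[A=1024/655 B=0 C=0 D=0] → run B
t=2: vr[A=1024/655 B=1024/1991 C=0 D=0] → run C
t=3: vr[A=1024/655 B=1024/1991 C=1024/1277 D=0 G=0 H=0] → run D
t=4: vr[A=1024/655 B=1024/1991 C=1024/1277 D=1024/423 G=0 H=0] → run G
t=5: vr[A=1024/655 B=1024/1991 C=1024/1277 D=1024/423 G=1024/1991 H=0] → run H
t=6: vr[A=1024/655 B=1024/1991 C=1024/1277 D=1024/423 G=1024/1991 H=1024/1277] → run B
t=7: vr[A=1024/655 B=2048/1991 C=1024/1277 D=1024/423 G=1024/1991 H=1024/1277] → run G
t=8: vr[A=1024/655 B=2048/1991 C=1024/1277 D=1024/423 H=1024/1277] → run C
t=9: vr[A=1024/655 B=2048/1991 C=2048/1277 D=1024/423 H=1024/1277] → run H
t=10: vr[A=1024/655 B=2048/1991 C=2048/1277 D=1024/423 H=2048/1277] → run B
t=11: vr[A=1024/655 B=3072/1991 C=2048/1277 D=1024/423 H=2048/1277] → run B
t=12: vr[A=1024/655 B=4096/1991 C=2048/1277 D=1024/423 H=2048/1277] → run A
t=13: vr[A=2048/655 B=4096/1991 C=2048/1277 D=1024/423 H=2048/1277] → run C
t=14: vr[A=2048/655 B=4096/1991 C=3072/1277 D=1024/423 H=2048/1277] → run H
t=15: vr[A=2048/655 B=4096/1991 C=3072/1277 D=1024/423 H=3072/1277] → run B
t=16: vr[A=2048/655 B=5120/1991 C=3072/1277 D=1024/423 H=3072/1277] → run C
t=17: vr[A=2048/655 B=5120/1991 C=4096/1277 D=1024/423 H=3072/1277] → run H
t=18: vr[A=2048/655 B=5120/1991 C=4096/1277 D=1024/423] → run D
t=19: vr[A=2048/655 B=5120/1991 C=4096/1277 D=2048/423] → run B
t=20: vr[A=2048/655 B=6144/1991 C=4096/1277 D=2048/423] → run B
t=21: vr[A=2048/655 B=7168/1991 C=4096/1277 D=2048/423] → run A
t=22: vr[A=3072/655 B=7168/1991 C=4096/1277 D=2048/423] → run C
t=23: vr[A=3072/655 B=7168/1991 C=5120/1277 D=2048/423] → run B
t=24: vr[A=3072/655 C=5120/1277 D=2048/423] → run C
t=25: vr[A=3072/655 D=2048/423] → run A
t=26: vr[A=4096/655 D=2048/423] → run D
t=27: vr[A=4096/655 D=1024/141] → run A
t=28: vr[A=1024/131 D=1024/141] → run D
t=29: vr[A=1024/131] → run A
t=30: (idle)
t=31: (idle)
t=32: (idle)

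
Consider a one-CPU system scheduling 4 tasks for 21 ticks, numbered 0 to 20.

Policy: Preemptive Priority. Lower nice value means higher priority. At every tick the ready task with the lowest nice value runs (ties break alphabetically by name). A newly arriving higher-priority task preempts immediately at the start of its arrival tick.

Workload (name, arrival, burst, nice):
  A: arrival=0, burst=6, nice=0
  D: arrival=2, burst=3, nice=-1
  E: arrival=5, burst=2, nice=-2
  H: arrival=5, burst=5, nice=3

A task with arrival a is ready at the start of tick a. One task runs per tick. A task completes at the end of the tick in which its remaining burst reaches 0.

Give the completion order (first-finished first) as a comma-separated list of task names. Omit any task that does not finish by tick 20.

t=0: ready={A} → run A
t=1: ready={A} → run A
t=2: ready={A,D} → run D
t=3: ready={A,D} → run D
t=4: ready={A,D} → run D
t=5: ready={A,E,H} → run E
t=6: ready={A,E,H} → run E
t=7: ready={A,H} → run A
t=8: ready={A,H} → run A
t=9: ready={A,H} → run A
t=10: ready={A,H} → run A
t=11: ready={H} → run H
t=12: ready={H} → run H
t=13: ready={H} → run H
t=14: ready={H} → run H
t=15: ready={H} → run H
t=16: (idle)
t=17: (idle)
t=18: (idle)
t=19: (idle)
t=20: (idle)

completion order = D, E, A, H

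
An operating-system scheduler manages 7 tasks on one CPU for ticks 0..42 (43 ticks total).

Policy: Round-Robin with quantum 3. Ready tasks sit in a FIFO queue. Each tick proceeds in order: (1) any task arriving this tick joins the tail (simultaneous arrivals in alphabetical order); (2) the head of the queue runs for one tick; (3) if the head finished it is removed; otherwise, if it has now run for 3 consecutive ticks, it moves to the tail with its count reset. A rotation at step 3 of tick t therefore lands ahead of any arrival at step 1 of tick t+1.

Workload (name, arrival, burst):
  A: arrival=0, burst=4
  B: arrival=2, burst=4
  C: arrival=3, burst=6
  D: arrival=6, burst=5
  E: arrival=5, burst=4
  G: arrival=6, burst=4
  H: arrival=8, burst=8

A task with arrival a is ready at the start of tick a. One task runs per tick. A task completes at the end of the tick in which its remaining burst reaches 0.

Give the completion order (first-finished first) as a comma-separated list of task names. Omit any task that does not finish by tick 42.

completion order = A, B, C, E, D, G, H

t=0: queue=[A] q_used=0 → run A
t=1: queue=[A] q_used=1 → run A
t=2: queue=[A,B] q_used=2 → run A
t=3: queue=[B,A,C] q_used=0 → run B
t=4: queue=[B,A,C] q_used=1 → run B
t=5: queue=[B,A,C,E] q_used=2 → run B
t=6: queue=[A,C,E,B,D,G] q_used=0 → run A
t=7: queue=[C,E,B,D,G] q_used=0 → run C
t=8: queue=[C,E,B,D,G,H] q_used=1 → run C
t=9: queue=[C,E,B,D,G,H] q_used=2 → run C
t=10: queue=[E,B,D,G,H,C] q_used=0 → run E
t=11: queue=[E,B,D,G,H,C] q_used=1 → run E
t=12: queue=[E,B,D,G,H,C] q_used=2 → run E
t=13: queue=[B,D,G,H,C,E] q_used=0 → run B
t=14: queue=[D,G,H,C,E] q_used=0 → run D
t=15: queue=[D,G,H,C,E] q_used=1 → run D
t=16: queue=[D,G,H,C,E] q_used=2 → run D
t=17: queue=[G,H,C,E,D] q_used=0 → run G
t=18: queue=[G,H,C,E,D] q_used=1 → run G
t=19: queue=[G,H,C,E,D] q_used=2 → run G
t=20: queue=[H,C,E,D,G] q_used=0 → run H
t=21: queue=[H,C,E,D,G] q_used=1 → run H
t=22: queue=[H,C,E,D,G] q_used=2 → run H
t=23: queue=[C,E,D,G,H] q_used=0 → run C
t=24: queue=[C,E,D,G,H] q_used=1 → run C
t=25: queue=[C,E,D,G,H] q_used=2 → run C
t=26: queue=[E,D,G,H] q_used=0 → run E
t=27: queue=[D,G,H] q_used=0 → run D
t=28: queue=[D,G,H] q_used=1 → run D
t=29: queue=[G,H] q_used=0 → run G
t=30: queue=[H] q_used=0 → run H
t=31: queue=[H] q_used=1 → run H
t=32: queue=[H] q_used=2 → run H
t=33: queue=[H] q_used=0 → run H
t=34: queue=[H] q_used=1 → run H
t=35: (idle)
t=36: (idle)
t=37: (idle)
t=38: (idle)
t=39: (idle)
t=40: (idle)
t=41: (idle)
t=42: (idle)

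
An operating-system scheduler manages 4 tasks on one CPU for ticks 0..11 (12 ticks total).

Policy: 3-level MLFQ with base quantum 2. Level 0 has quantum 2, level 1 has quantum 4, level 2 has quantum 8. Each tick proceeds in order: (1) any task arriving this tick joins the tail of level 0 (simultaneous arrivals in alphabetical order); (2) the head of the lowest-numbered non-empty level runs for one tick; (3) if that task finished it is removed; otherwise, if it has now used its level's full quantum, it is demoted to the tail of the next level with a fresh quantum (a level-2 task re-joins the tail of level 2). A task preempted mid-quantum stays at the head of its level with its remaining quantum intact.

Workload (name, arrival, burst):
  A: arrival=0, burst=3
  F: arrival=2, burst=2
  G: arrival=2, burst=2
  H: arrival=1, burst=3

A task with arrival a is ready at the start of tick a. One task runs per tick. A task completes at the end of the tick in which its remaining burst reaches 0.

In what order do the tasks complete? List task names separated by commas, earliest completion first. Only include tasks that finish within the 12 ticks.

completion order = F, G, A, H

t=0: L0/L1/L2 = A/-/- → run A
t=1: L0/L1/L2 = AH/-/- → run A
t=2: L0/L1/L2 = HFG/A/- → run H
t=3: L0/L1/L2 = HFG/A/- → run H
t=4: L0/L1/L2 = FG/AH/- → run F
t=5: L0/L1/L2 = FG/AH/- → run F
t=6: L0/L1/L2 = G/AH/- → run G
t=7: L0/L1/L2 = G/AH/- → run G
t=8: L0/L1/L2 = -/AH/- → run A
t=9: L0/L1/L2 = -/H/- → run H
t=10: (idle)
t=11: (idle)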